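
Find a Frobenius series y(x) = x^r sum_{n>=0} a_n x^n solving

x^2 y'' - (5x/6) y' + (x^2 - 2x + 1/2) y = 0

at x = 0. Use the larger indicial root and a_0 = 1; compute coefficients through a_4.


Write in Frobenius form y'' + (p(x)/x) y' + (q(x)/x^2) y = 0:
  p(x) = -5/6,  q(x) = x^2 - 2x + 1/2.
Indicial equation: r(r-1) + (-5/6) r + (1/2) = 0 -> roots r_1 = 3/2, r_2 = 1/3.
Take r = r_1 = 3/2. Let y(x) = x^r sum_{n>=0} a_n x^n with a_0 = 1.
Substitute y = x^r sum a_n x^n and match x^{r+n}. The recurrence is
  D(n) a_n - 2 a_{n-1} + 1 a_{n-2} = 0,  where D(n) = (r+n)(r+n-1) + (-5/6)(r+n) + (1/2).
  a_n = [2 a_{n-1} - 1 a_{n-2}] / D(n).
Since the indicial polynomial factors as (r - r_1)(r - r_2), D(n) = (r_1 + n - r_1)(r_1 + n - r_2) = n(n + 7/6).
Evaluating step by step (a_0 = 1):
  n = 1: D(1) = 1(1 + 7/6) = 13/6; numerator = 2(1) = 2; a_1 = (2)/(13/6) = 12/13
  n = 2: D(2) = 2(2 + 7/6) = 19/3; numerator = 2(12/13) - 1(1) = 11/13; a_2 = (11/13)/(19/3) = 33/247
  n = 3: D(3) = 3(3 + 7/6) = 25/2; numerator = 2(33/247) - 1(12/13) = -162/247; a_3 = (-162/247)/(25/2) = -324/6175
  n = 4: D(4) = 4(4 + 7/6) = 62/3; numerator = 2(-324/6175) - 1(33/247) = -1473/6175; a_4 = (-1473/6175)/(62/3) = -4419/382850

r = 3/2; a_0 = 1; a_1 = 12/13; a_2 = 33/247; a_3 = -324/6175; a_4 = -4419/382850


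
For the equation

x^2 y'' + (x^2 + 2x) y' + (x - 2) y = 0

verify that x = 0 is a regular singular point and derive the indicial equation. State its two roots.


Divide by x^2 to reach normal form y'' + P_1(x) y' + P_2(x) y = 0 with P_1(x) = 1 + 2/x and P_2(x) = 1/x - 2/x^2.
x = 0 is a singular point because the y'-coefficient 1 + 2/x has a pole at x = 0 and the y-coefficient 1/x - 2/x^2 has a pole at x = 0.
It is a regular singular point because x P_1(x) = p(x) = x + 2 and x^2 P_2(x) = q(x) = x - 2 are polynomials, hence analytic at x = 0.
p(0) = 2,  q(0) = -2.
Indicial equation: r(r-1) + p(0) r + q(0) = 0, i.e. r^2 + (p(0) - 1) r + q(0) = 0, i.e. r^2 + 1 r - 2 = 0.
Discriminant: (1)^2 - 4(-2) = 9, so r = (-1 ± 3)/2.
Solving: r_1 = 1, r_2 = -2.

indicial: r^2 + 1 r - 2 = 0; roots r_1 = 1, r_2 = -2


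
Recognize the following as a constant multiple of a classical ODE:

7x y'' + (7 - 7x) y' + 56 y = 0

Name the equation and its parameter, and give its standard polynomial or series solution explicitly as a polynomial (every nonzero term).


All three coefficients share the factor 7; dividing through by 7 gives  x y'' + (1 - x) y' + 8 y = 0.
This matches the Laguerre equation x y'' + (1 - x) y' + n y = 0 with n = 8; the polynomial solution is L_8(x).
With y = sum_k a_k x^k, matching x^k gives (k+1)k a_{k+1} + (k+1) a_{k+1} - k a_k + n a_k = 0, i.e. (k+1)^2 a_{k+1} = (k - n) a_k = (k - 8) a_k. The right side vanishes at k = 8, so the series terminates at degree 8.
Standard normalization L_n(0) = 1 gives a_0 = 1. Work upward with a_{k+1} = (k - 8) a_k / (k+1)^2:
  a_1 = (0 - 8)(1) / 1^2 = -8/1 = -8
  a_2 = (1 - 8)(-8) / 2^2 = 56/4 = 14
  a_3 = (2 - 8)(14) / 3^2 = -84/9 = -28/3
  a_4 = (3 - 8)(-28/3) / 4^2 = (140/3)/16 = 35/12
  a_5 = (4 - 8)(35/12) / 5^2 = (-35/3)/25 = -7/15
  a_6 = (5 - 8)(-7/15) / 6^2 = (7/5)/36 = 7/180
  a_7 = (6 - 8)(7/180) / 7^2 = (-7/90)/49 = -1/630
  a_8 = (7 - 8)(-1/630) / 8^2 = (1/630)/64 = 1/40320
Hence L_8(x) = x^8/40320 - x^7/630 + 7 x^6/180 - 7 x^5/15 + 35 x^4/12 - 28 x^3/3 + 14 x^2 - 8 x + 1.

L_8(x); series = x^8/40320 - x^7/630 + 7 x^6/180 - 7 x^5/15 + 35 x^4/12 - 28 x^3/3 + 14 x^2 - 8 x + 1


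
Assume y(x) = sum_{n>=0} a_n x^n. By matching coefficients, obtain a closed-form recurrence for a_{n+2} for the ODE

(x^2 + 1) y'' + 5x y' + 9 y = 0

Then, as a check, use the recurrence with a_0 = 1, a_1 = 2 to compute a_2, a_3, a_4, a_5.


Substitute y = sum_n a_n x^n.
(1 + 1 x^2) y'' contributes (n+2)(n+1) a_{n+2} + n(n-1) a_n at x^n.
5 x y'(x) contributes 5 n a_n at x^n.
9 y(x) contributes 9 a_n at x^n.
Matching x^n: (n+2)(n+1) a_{n+2} + (n(n-1) + 5 n + 9) a_n = 0.
Thus a_{n+2} = (-n(n-1) - 5 n - 9) / ((n+1)(n+2)) * a_n.

Check with a_0 = 1, a_1 = 2 (apply the recurrence for n = 0, 1, 2, 3): a_0 = 1, a_1 = 2, a_2 = -9/2, a_3 = -14/3, a_4 = 63/8, a_5 = 7.

a_(n+2) = (-n(n-1) - 5 n - 9) / ((n+1)(n+2)) * a_n; check: a_0 = 1, a_1 = 2, a_2 = -9/2, a_3 = -14/3, a_4 = 63/8, a_5 = 7


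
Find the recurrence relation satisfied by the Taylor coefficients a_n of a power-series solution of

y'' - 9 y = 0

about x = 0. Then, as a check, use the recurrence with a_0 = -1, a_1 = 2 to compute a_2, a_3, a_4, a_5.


Substitute y = sum_n a_n x^n into y'' + (const) y = 0.
y''(x) = sum_{n>=0} (n+2)(n+1) a_{n+2} x^n.
The ODE becomes sum_n [(n+2)(n+1) a_{n+2} - 9 a_n] x^n = 0.
Setting each coefficient to zero gives the recurrence:
  (n+2)(n+1) a_{n+2} - 9 a_n = 0,
  a_{n+2} = 9 / ((n+1)(n+2)) a_n.

Check with a_0 = -1, a_1 = 2 (apply the recurrence for n = 0, 1, 2, 3): a_0 = -1, a_1 = 2, a_2 = -9/2, a_3 = 3, a_4 = -27/8, a_5 = 27/20.

a_{n+2} = 9/((n+1)(n+2)) * a_n; check: a_0 = -1, a_1 = 2, a_2 = -9/2, a_3 = 3, a_4 = -27/8, a_5 = 27/20


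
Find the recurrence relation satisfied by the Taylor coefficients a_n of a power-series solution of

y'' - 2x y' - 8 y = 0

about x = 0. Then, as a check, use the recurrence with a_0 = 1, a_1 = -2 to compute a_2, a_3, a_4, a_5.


Substitute y = sum_n a_n x^n.
y''(x) has coefficient (n+2)(n+1) a_{n+2} at x^n;
-2 x y'(x) has coefficient -2 n a_n at x^n (shift);
-8 y(x) has coefficient -8 a_n at x^n.
Matching x^n: (n+2)(n+1) a_{n+2} + (-2n - 8) a_n = 0.
Thus a_{n+2} = (2n + 8) / ((n+1)(n+2)) * a_n.

Check with a_0 = 1, a_1 = -2 (apply the recurrence for n = 0, 1, 2, 3): a_0 = 1, a_1 = -2, a_2 = 4, a_3 = -10/3, a_4 = 4, a_5 = -7/3.

a_(n+2) = (2n + 8) / ((n+1)(n+2)) * a_n; check: a_0 = 1, a_1 = -2, a_2 = 4, a_3 = -10/3, a_4 = 4, a_5 = -7/3


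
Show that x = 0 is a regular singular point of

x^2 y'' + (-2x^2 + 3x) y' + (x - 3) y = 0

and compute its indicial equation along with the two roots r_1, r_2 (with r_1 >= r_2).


Divide by x^2 to reach normal form y'' + P_1(x) y' + P_2(x) y = 0 with P_1(x) = -2 + 3/x and P_2(x) = 1/x - 3/x^2.
x = 0 is a singular point because the y'-coefficient -2 + 3/x has a pole at x = 0 and the y-coefficient 1/x - 3/x^2 has a pole at x = 0.
It is a regular singular point because x P_1(x) = p(x) = 3 - 2x and x^2 P_2(x) = q(x) = x - 3 are polynomials, hence analytic at x = 0.
p(0) = 3,  q(0) = -3.
Indicial equation: r(r-1) + p(0) r + q(0) = 0, i.e. r^2 + (p(0) - 1) r + q(0) = 0, i.e. r^2 + 2 r - 3 = 0.
Discriminant: (2)^2 - 4(-3) = 16, so r = (-2 ± 4)/2.
Solving: r_1 = 1, r_2 = -3.

indicial: r^2 + 2 r - 3 = 0; roots r_1 = 1, r_2 = -3


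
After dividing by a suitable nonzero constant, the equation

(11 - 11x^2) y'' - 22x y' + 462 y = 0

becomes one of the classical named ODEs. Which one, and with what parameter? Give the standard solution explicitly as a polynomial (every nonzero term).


All three coefficients share the factor 11; dividing through by 11 gives  (1 - x^2) y'' - 2x y' + 42 y = 0.
This matches the Legendre equation (1 - x^2) y'' - 2x y' + n(n+1) y = 0 (note the -2x y' term) with n(n+1) = 42, so n = 6; the polynomial solution is P_6(x).
With y = sum_k a_k x^k, matching x^k gives (k+2)(k+1) a_{k+2} = [k(k+1) - n(n+1)] a_k = (k - 6)(k + 7) a_k. The right side vanishes at k = 6, so the series with the parity of 6 terminates at degree 6.
Standard normalization (P_n(1) = 1): leading coefficient (2n)!/(2^n (n!)^2) = 479001600/(64*518400) = 231/16, so a_6 = 231/16. Work downward with a_k = (k+1)(k+2) a_{k+2} / ((k - 6)(k + 7)):
  a_4 = (5)(6)(231/16) / ((4 - 6)(4 + 7)) = (3465/8)/(-22) = -315/16
  a_2 = (3)(4)(-315/16) / ((2 - 6)(2 + 7)) = (-945/4)/(-36) = 105/16
  a_0 = (1)(2)(105/16) / ((0 - 6)(0 + 7)) = (105/8)/(-42) = -5/16
Hence P_6(x) = 231 x^6/16 - 315 x^4/16 + 105 x^2/16 - 5/16.

P_6(x); series = 231 x^6/16 - 315 x^4/16 + 105 x^2/16 - 5/16


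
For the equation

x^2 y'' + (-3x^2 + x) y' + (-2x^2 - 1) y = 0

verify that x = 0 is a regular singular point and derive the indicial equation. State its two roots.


Divide by x^2 to reach normal form y'' + P_1(x) y' + P_2(x) y = 0 with P_1(x) = -3 + 1/x and P_2(x) = -2 - 1/x^2.
x = 0 is a singular point because the y'-coefficient -3 + 1/x has a pole at x = 0 and the y-coefficient -2 - 1/x^2 has a pole at x = 0.
It is a regular singular point because x P_1(x) = p(x) = 1 - 3x and x^2 P_2(x) = q(x) = -2x^2 - 1 are polynomials, hence analytic at x = 0.
p(0) = 1,  q(0) = -1.
Indicial equation: r(r-1) + p(0) r + q(0) = 0, i.e. r^2 + (p(0) - 1) r + q(0) = 0, i.e. r^2 - 1 = 0.
Discriminant: (0)^2 - 4(-1) = 4, so r = (0 ± 2)/2.
Solving: r_1 = 1, r_2 = -1.

indicial: r^2 - 1 = 0; roots r_1 = 1, r_2 = -1


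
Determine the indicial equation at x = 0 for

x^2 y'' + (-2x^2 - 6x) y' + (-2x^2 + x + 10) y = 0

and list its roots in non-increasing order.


Divide by x^2 to reach normal form y'' + P_1(x) y' + P_2(x) y = 0 with P_1(x) = -2 - 6/x and P_2(x) = -2 + 1/x + 10/x^2.
x = 0 is a singular point because the y'-coefficient -2 - 6/x has a pole at x = 0 and the y-coefficient -2 + 1/x + 10/x^2 has a pole at x = 0.
It is a regular singular point because x P_1(x) = p(x) = -2x - 6 and x^2 P_2(x) = q(x) = -2x^2 + x + 10 are polynomials, hence analytic at x = 0.
p(0) = -6,  q(0) = 10.
Indicial equation: r(r-1) + p(0) r + q(0) = 0, i.e. r^2 + (p(0) - 1) r + q(0) = 0, i.e. r^2 - 7 r + 10 = 0.
Discriminant: (-7)^2 - 4(10) = 9, so r = (7 ± 3)/2.
Solving: r_1 = 5, r_2 = 2.

indicial: r^2 - 7 r + 10 = 0; roots r_1 = 5, r_2 = 2


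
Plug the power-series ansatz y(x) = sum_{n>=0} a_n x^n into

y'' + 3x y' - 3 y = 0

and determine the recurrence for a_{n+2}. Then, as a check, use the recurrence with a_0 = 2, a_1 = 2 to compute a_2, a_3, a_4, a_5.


Substitute y = sum_n a_n x^n.
y''(x) has coefficient (n+2)(n+1) a_{n+2} at x^n;
3 x y'(x) has coefficient 3 n a_n at x^n (shift);
-3 y(x) has coefficient -3 a_n at x^n.
Matching x^n: (n+2)(n+1) a_{n+2} + (3n - 3) a_n = 0.
Thus a_{n+2} = (-3n + 3) / ((n+1)(n+2)) * a_n.

Check with a_0 = 2, a_1 = 2 (apply the recurrence for n = 0, 1, 2, 3): a_0 = 2, a_1 = 2, a_2 = 3, a_3 = 0, a_4 = -3/4, a_5 = 0.

a_(n+2) = (-3n + 3) / ((n+1)(n+2)) * a_n; check: a_0 = 2, a_1 = 2, a_2 = 3, a_3 = 0, a_4 = -3/4, a_5 = 0


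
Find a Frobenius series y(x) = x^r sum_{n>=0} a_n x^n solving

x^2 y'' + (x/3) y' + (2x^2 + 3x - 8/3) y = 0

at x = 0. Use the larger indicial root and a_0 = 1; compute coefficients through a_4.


Write in Frobenius form y'' + (p(x)/x) y' + (q(x)/x^2) y = 0:
  p(x) = 1/3,  q(x) = 2x^2 + 3x - 8/3.
Indicial equation: r(r-1) + (1/3) r + (-8/3) = 0 -> roots r_1 = 2, r_2 = -4/3.
Take r = r_1 = 2. Let y(x) = x^r sum_{n>=0} a_n x^n with a_0 = 1.
Substitute y = x^r sum a_n x^n and match x^{r+n}. The recurrence is
  D(n) a_n + 3 a_{n-1} + 2 a_{n-2} = 0,  where D(n) = (r+n)(r+n-1) + (1/3)(r+n) + (-8/3).
  a_n = [-3 a_{n-1} - 2 a_{n-2}] / D(n).
Since the indicial polynomial factors as (r - r_1)(r - r_2), D(n) = (r_1 + n - r_1)(r_1 + n - r_2) = n(n + 10/3).
Evaluating step by step (a_0 = 1):
  n = 1: D(1) = 1(1 + 10/3) = 13/3; numerator = -3(1) = -3; a_1 = (-3)/(13/3) = -9/13
  n = 2: D(2) = 2(2 + 10/3) = 32/3; numerator = -3(-9/13) - 2(1) = 1/13; a_2 = (1/13)/(32/3) = 3/416
  n = 3: D(3) = 3(3 + 10/3) = 19; numerator = -3(3/416) - 2(-9/13) = 567/416; a_3 = (567/416)/(19) = 567/7904
  n = 4: D(4) = 4(4 + 10/3) = 88/3; numerator = -3(567/7904) - 2(3/416) = -1815/7904; a_4 = (-1815/7904)/(88/3) = -495/63232

r = 2; a_0 = 1; a_1 = -9/13; a_2 = 3/416; a_3 = 567/7904; a_4 = -495/63232


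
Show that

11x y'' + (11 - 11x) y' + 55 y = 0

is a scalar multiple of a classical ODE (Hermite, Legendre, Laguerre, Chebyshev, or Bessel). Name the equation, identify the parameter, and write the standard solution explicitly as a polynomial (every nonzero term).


All three coefficients share the factor 11; dividing through by 11 gives  x y'' + (1 - x) y' + 5 y = 0.
This matches the Laguerre equation x y'' + (1 - x) y' + n y = 0 with n = 5; the polynomial solution is L_5(x).
With y = sum_k a_k x^k, matching x^k gives (k+1)k a_{k+1} + (k+1) a_{k+1} - k a_k + n a_k = 0, i.e. (k+1)^2 a_{k+1} = (k - n) a_k = (k - 5) a_k. The right side vanishes at k = 5, so the series terminates at degree 5.
Standard normalization L_n(0) = 1 gives a_0 = 1. Work upward with a_{k+1} = (k - 5) a_k / (k+1)^2:
  a_1 = (0 - 5)(1) / 1^2 = -5/1 = -5
  a_2 = (1 - 5)(-5) / 2^2 = 20/4 = 5
  a_3 = (2 - 5)(5) / 3^2 = -15/9 = -5/3
  a_4 = (3 - 5)(-5/3) / 4^2 = (10/3)/16 = 5/24
  a_5 = (4 - 5)(5/24) / 5^2 = (-5/24)/25 = -1/120
Hence L_5(x) = -x^5/120 + 5 x^4/24 - 5 x^3/3 + 5 x^2 - 5 x + 1.

L_5(x); series = -x^5/120 + 5 x^4/24 - 5 x^3/3 + 5 x^2 - 5 x + 1


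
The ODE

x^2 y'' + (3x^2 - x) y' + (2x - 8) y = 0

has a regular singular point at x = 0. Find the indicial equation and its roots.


Divide by x^2 to reach normal form y'' + P_1(x) y' + P_2(x) y = 0 with P_1(x) = 3 - 1/x and P_2(x) = 2/x - 8/x^2.
x = 0 is a singular point because the y'-coefficient 3 - 1/x has a pole at x = 0 and the y-coefficient 2/x - 8/x^2 has a pole at x = 0.
It is a regular singular point because x P_1(x) = p(x) = 3x - 1 and x^2 P_2(x) = q(x) = 2x - 8 are polynomials, hence analytic at x = 0.
p(0) = -1,  q(0) = -8.
Indicial equation: r(r-1) + p(0) r + q(0) = 0, i.e. r^2 + (p(0) - 1) r + q(0) = 0, i.e. r^2 - 2 r - 8 = 0.
Discriminant: (-2)^2 - 4(-8) = 36, so r = (2 ± 6)/2.
Solving: r_1 = 4, r_2 = -2.

indicial: r^2 - 2 r - 8 = 0; roots r_1 = 4, r_2 = -2


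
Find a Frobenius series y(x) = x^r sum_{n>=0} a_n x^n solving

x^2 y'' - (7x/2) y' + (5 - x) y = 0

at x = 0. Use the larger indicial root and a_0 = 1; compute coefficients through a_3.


Write in Frobenius form y'' + (p(x)/x) y' + (q(x)/x^2) y = 0:
  p(x) = -7/2,  q(x) = 5 - x.
Indicial equation: r(r-1) + (-7/2) r + (5) = 0 -> roots r_1 = 5/2, r_2 = 2.
Take r = r_1 = 5/2. Let y(x) = x^r sum_{n>=0} a_n x^n with a_0 = 1.
Substitute y = x^r sum a_n x^n and match x^{r+n}. The recurrence is
  D(n) a_n - 1 a_{n-1} = 0,  where D(n) = (r+n)(r+n-1) + (-7/2)(r+n) + (5).
  a_n = 1 / D(n) * a_{n-1}.
Since the indicial polynomial factors as (r - r_1)(r - r_2), D(n) = (r_1 + n - r_1)(r_1 + n - r_2) = n(n + 1/2).
Evaluating step by step (a_0 = 1):
  n = 1: D(1) = 1(1 + 1/2) = 3/2; numerator = 1(1) = 1; a_1 = (1)/(3/2) = 2/3
  n = 2: D(2) = 2(2 + 1/2) = 5; numerator = 1(2/3) = 2/3; a_2 = (2/3)/(5) = 2/15
  n = 3: D(3) = 3(3 + 1/2) = 21/2; numerator = 1(2/15) = 2/15; a_3 = (2/15)/(21/2) = 4/315

r = 5/2; a_0 = 1; a_1 = 2/3; a_2 = 2/15; a_3 = 4/315


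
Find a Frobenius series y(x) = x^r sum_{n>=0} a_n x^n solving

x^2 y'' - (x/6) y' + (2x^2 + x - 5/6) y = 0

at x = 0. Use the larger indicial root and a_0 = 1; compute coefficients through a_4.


Write in Frobenius form y'' + (p(x)/x) y' + (q(x)/x^2) y = 0:
  p(x) = -1/6,  q(x) = 2x^2 + x - 5/6.
Indicial equation: r(r-1) + (-1/6) r + (-5/6) = 0 -> roots r_1 = 5/3, r_2 = -1/2.
Take r = r_1 = 5/3. Let y(x) = x^r sum_{n>=0} a_n x^n with a_0 = 1.
Substitute y = x^r sum a_n x^n and match x^{r+n}. The recurrence is
  D(n) a_n + 1 a_{n-1} + 2 a_{n-2} = 0,  where D(n) = (r+n)(r+n-1) + (-1/6)(r+n) + (-5/6).
  a_n = [-1 a_{n-1} - 2 a_{n-2}] / D(n).
Since the indicial polynomial factors as (r - r_1)(r - r_2), D(n) = (r_1 + n - r_1)(r_1 + n - r_2) = n(n + 13/6).
Evaluating step by step (a_0 = 1):
  n = 1: D(1) = 1(1 + 13/6) = 19/6; numerator = -1(1) = -1; a_1 = (-1)/(19/6) = -6/19
  n = 2: D(2) = 2(2 + 13/6) = 25/3; numerator = -1(-6/19) - 2(1) = -32/19; a_2 = (-32/19)/(25/3) = -96/475
  n = 3: D(3) = 3(3 + 13/6) = 31/2; numerator = -1(-96/475) - 2(-6/19) = 396/475; a_3 = (396/475)/(31/2) = 792/14725
  n = 4: D(4) = 4(4 + 13/6) = 74/3; numerator = -1(792/14725) - 2(-96/475) = 1032/2945; a_4 = (1032/2945)/(74/3) = 1548/108965

r = 5/3; a_0 = 1; a_1 = -6/19; a_2 = -96/475; a_3 = 792/14725; a_4 = 1548/108965


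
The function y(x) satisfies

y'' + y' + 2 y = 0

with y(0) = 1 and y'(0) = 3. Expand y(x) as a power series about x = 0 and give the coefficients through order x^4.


Ansatz: y(x) = sum_{n>=0} a_n x^n, so y'(x) = sum_{n>=1} n a_n x^(n-1) and y''(x) = sum_{n>=2} n(n-1) a_n x^(n-2).
Substitute into P(x) y'' + Q(x) y' + R(x) y = 0 with P(x) = 1, Q(x) = 1, R(x) = 2, and match powers of x.
Initial conditions: a_0 = 1, a_1 = 3.
Setting the coefficient of each power of x to zero and solving order by order (substituting the coefficients already found):
  x^0: 2 a_2 + a_1 + 2 a_0 = 0  ->  2 a_2 = -a_1 - 2 a_0 = -5  ->  a_2 = -5/2
  x^1: 6 a_3 + 2 a_2 + 2 a_1 = 0  ->  6 a_3 = -2 a_2 - 2 a_1 = -1  ->  a_3 = -1/6
  x^2: 12 a_4 + 3 a_3 + 2 a_2 = 0  ->  12 a_4 = -3 a_3 - 2 a_2 = 11/2  ->  a_4 = 11/24
Truncated series: y(x) = 1 + 3 x - (5/2) x^2 - (1/6) x^3 + (11/24) x^4 + O(x^5).

a_0 = 1; a_1 = 3; a_2 = -5/2; a_3 = -1/6; a_4 = 11/24


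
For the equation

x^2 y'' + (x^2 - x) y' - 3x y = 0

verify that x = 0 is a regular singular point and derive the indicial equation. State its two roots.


Divide by x^2 to reach normal form y'' + P_1(x) y' + P_2(x) y = 0 with P_1(x) = 1 - 1/x and P_2(x) = -3/x.
x = 0 is a singular point because the y'-coefficient 1 - 1/x has a pole at x = 0 and the y-coefficient -3/x has a pole at x = 0.
It is a regular singular point because x P_1(x) = p(x) = x - 1 and x^2 P_2(x) = q(x) = -3x are polynomials, hence analytic at x = 0.
p(0) = -1,  q(0) = 0.
Indicial equation: r(r-1) + p(0) r + q(0) = 0, i.e. r^2 + (p(0) - 1) r + q(0) = 0, i.e. r^2 - 2 r = 0.
Discriminant: (-2)^2 - 4(0) = 4, so r = (2 ± 2)/2.
Solving: r_1 = 2, r_2 = 0.

indicial: r^2 - 2 r = 0; roots r_1 = 2, r_2 = 0


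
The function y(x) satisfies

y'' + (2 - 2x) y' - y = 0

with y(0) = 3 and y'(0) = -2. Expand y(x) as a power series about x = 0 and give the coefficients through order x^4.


Ansatz: y(x) = sum_{n>=0} a_n x^n, so y'(x) = sum_{n>=1} n a_n x^(n-1) and y''(x) = sum_{n>=2} n(n-1) a_n x^(n-2).
Substitute into P(x) y'' + Q(x) y' + R(x) y = 0 with P(x) = 1, Q(x) = 2 - 2x, R(x) = -1, and match powers of x.
Initial conditions: a_0 = 3, a_1 = -2.
Setting the coefficient of each power of x to zero and solving order by order (substituting the coefficients already found):
  x^0: 2 a_2 + 2 a_1 - a_0 = 0  ->  2 a_2 = -2 a_1 + a_0 = 7  ->  a_2 = 7/2
  x^1: 6 a_3 + 4 a_2 - 3 a_1 = 0  ->  6 a_3 = -4 a_2 + 3 a_1 = -20  ->  a_3 = -10/3
  x^2: 12 a_4 + 6 a_3 - 5 a_2 = 0  ->  12 a_4 = -6 a_3 + 5 a_2 = 75/2  ->  a_4 = 25/8
Truncated series: y(x) = 3 - 2 x + (7/2) x^2 - (10/3) x^3 + (25/8) x^4 + O(x^5).

a_0 = 3; a_1 = -2; a_2 = 7/2; a_3 = -10/3; a_4 = 25/8


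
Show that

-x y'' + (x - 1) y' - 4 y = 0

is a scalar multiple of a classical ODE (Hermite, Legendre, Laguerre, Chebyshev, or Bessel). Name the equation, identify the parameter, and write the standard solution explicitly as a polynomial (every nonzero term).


All three coefficients share the factor -1; dividing through by -1 gives  x y'' + (1 - x) y' + 4 y = 0.
This matches the Laguerre equation x y'' + (1 - x) y' + n y = 0 with n = 4; the polynomial solution is L_4(x).
With y = sum_k a_k x^k, matching x^k gives (k+1)k a_{k+1} + (k+1) a_{k+1} - k a_k + n a_k = 0, i.e. (k+1)^2 a_{k+1} = (k - n) a_k = (k - 4) a_k. The right side vanishes at k = 4, so the series terminates at degree 4.
Standard normalization L_n(0) = 1 gives a_0 = 1. Work upward with a_{k+1} = (k - 4) a_k / (k+1)^2:
  a_1 = (0 - 4)(1) / 1^2 = -4/1 = -4
  a_2 = (1 - 4)(-4) / 2^2 = 12/4 = 3
  a_3 = (2 - 4)(3) / 3^2 = -6/9 = -2/3
  a_4 = (3 - 4)(-2/3) / 4^2 = (2/3)/16 = 1/24
Hence L_4(x) = x^4/24 - 2 x^3/3 + 3 x^2 - 4 x + 1.

L_4(x); series = x^4/24 - 2 x^3/3 + 3 x^2 - 4 x + 1


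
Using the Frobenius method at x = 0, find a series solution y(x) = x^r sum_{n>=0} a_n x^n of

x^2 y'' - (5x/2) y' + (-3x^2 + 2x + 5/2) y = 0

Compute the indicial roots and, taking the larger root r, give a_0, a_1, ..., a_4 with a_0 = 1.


Write in Frobenius form y'' + (p(x)/x) y' + (q(x)/x^2) y = 0:
  p(x) = -5/2,  q(x) = -3x^2 + 2x + 5/2.
Indicial equation: r(r-1) + (-5/2) r + (5/2) = 0 -> roots r_1 = 5/2, r_2 = 1.
Take r = r_1 = 5/2. Let y(x) = x^r sum_{n>=0} a_n x^n with a_0 = 1.
Substitute y = x^r sum a_n x^n and match x^{r+n}. The recurrence is
  D(n) a_n + 2 a_{n-1} - 3 a_{n-2} = 0,  where D(n) = (r+n)(r+n-1) + (-5/2)(r+n) + (5/2).
  a_n = [-2 a_{n-1} + 3 a_{n-2}] / D(n).
Since the indicial polynomial factors as (r - r_1)(r - r_2), D(n) = (r_1 + n - r_1)(r_1 + n - r_2) = n(n + 3/2).
Evaluating step by step (a_0 = 1):
  n = 1: D(1) = 1(1 + 3/2) = 5/2; numerator = -2(1) = -2; a_1 = (-2)/(5/2) = -4/5
  n = 2: D(2) = 2(2 + 3/2) = 7; numerator = -2(-4/5) + 3(1) = 23/5; a_2 = (23/5)/(7) = 23/35
  n = 3: D(3) = 3(3 + 3/2) = 27/2; numerator = -2(23/35) + 3(-4/5) = -26/7; a_3 = (-26/7)/(27/2) = -52/189
  n = 4: D(4) = 4(4 + 3/2) = 22; numerator = -2(-52/189) + 3(23/35) = 2383/945; a_4 = (2383/945)/(22) = 2383/20790

r = 5/2; a_0 = 1; a_1 = -4/5; a_2 = 23/35; a_3 = -52/189; a_4 = 2383/20790


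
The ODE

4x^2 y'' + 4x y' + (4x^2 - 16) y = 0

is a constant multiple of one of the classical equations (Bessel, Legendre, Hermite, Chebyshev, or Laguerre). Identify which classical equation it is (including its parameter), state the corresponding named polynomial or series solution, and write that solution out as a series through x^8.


All three coefficients share the factor 4; dividing through by 4 gives  x^2 y'' + x y' + (x^2 - 4) y = 0.
This matches the Bessel equation x^2 y'' + x y' + (x^2 - nu^2) y = 0 with nu^2 = 4, so nu = 2; the solution bounded at x = 0 is J_2(x).
Frobenius at x = 0: indicial roots ±nu; for r = nu the recurrence k(k + 2nu) c_k = -c_{k-2} gives the standard series J_nu(x) = sum_{k>=0} (-1)^k / (k! (k+nu)!) (x/2)^(2k+nu). Evaluate the first 4 terms:
  k = 0: (-1)^0 / (0! * 2! * 2^2) x^2 = 1/(1*2*4) x^2 = (1/8) x^2
  k = 1: (-1)^1 / (1! * 3! * 2^4) x^4 = -1/(1*6*16) x^4 = (-1/96) x^4
  k = 2: (-1)^2 / (2! * 4! * 2^6) x^6 = 1/(2*24*64) x^6 = (1/3072) x^6
  k = 3: (-1)^3 / (3! * 5! * 2^8) x^8 = -1/(6*120*256) x^8 = (-1/184320) x^8
Hence J_2(x) = -x^8/184320 + x^6/3072 - x^4/96 + x^2/8 + ....

J_2(x); series = -x^8/184320 + x^6/3072 - x^4/96 + x^2/8


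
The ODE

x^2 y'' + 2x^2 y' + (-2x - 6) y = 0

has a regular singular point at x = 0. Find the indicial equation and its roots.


Divide by x^2 to reach normal form y'' + P_1(x) y' + P_2(x) y = 0 with P_1(x) = 2 and P_2(x) = -2/x - 6/x^2.
x = 0 is a singular point because the y-coefficient -2/x - 6/x^2 has a pole at x = 0.
It is a regular singular point because x P_1(x) = p(x) = 2x and x^2 P_2(x) = q(x) = -2x - 6 are polynomials, hence analytic at x = 0.
p(0) = 0,  q(0) = -6.
Indicial equation: r(r-1) + p(0) r + q(0) = 0, i.e. r^2 + (p(0) - 1) r + q(0) = 0, i.e. r^2 - 1 r - 6 = 0.
Discriminant: (-1)^2 - 4(-6) = 25, so r = (1 ± 5)/2.
Solving: r_1 = 3, r_2 = -2.

indicial: r^2 - 1 r - 6 = 0; roots r_1 = 3, r_2 = -2


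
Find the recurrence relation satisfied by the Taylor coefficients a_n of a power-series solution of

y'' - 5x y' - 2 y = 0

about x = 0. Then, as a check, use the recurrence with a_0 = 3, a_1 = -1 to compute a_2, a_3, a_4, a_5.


Substitute y = sum_n a_n x^n.
y''(x) has coefficient (n+2)(n+1) a_{n+2} at x^n;
-5 x y'(x) has coefficient -5 n a_n at x^n (shift);
-2 y(x) has coefficient -2 a_n at x^n.
Matching x^n: (n+2)(n+1) a_{n+2} + (-5n - 2) a_n = 0.
Thus a_{n+2} = (5n + 2) / ((n+1)(n+2)) * a_n.

Check with a_0 = 3, a_1 = -1 (apply the recurrence for n = 0, 1, 2, 3): a_0 = 3, a_1 = -1, a_2 = 3, a_3 = -7/6, a_4 = 3, a_5 = -119/120.

a_(n+2) = (5n + 2) / ((n+1)(n+2)) * a_n; check: a_0 = 3, a_1 = -1, a_2 = 3, a_3 = -7/6, a_4 = 3, a_5 = -119/120


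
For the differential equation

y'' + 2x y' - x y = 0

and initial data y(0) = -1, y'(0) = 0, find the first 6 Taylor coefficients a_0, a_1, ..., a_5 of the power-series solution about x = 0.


Ansatz: y(x) = sum_{n>=0} a_n x^n, so y'(x) = sum_{n>=1} n a_n x^(n-1) and y''(x) = sum_{n>=2} n(n-1) a_n x^(n-2).
Substitute into P(x) y'' + Q(x) y' + R(x) y = 0 with P(x) = 1, Q(x) = 2x, R(x) = -x, and match powers of x.
Initial conditions: a_0 = -1, a_1 = 0.
Setting the coefficient of each power of x to zero and solving order by order (substituting the coefficients already found):
  x^0: 2 a_2 = 0  ->  a_2 = 0
  x^1: 6 a_3 + 2 a_1 - a_0 = 0  ->  6 a_3 = -2 a_1 + a_0 = -1  ->  a_3 = -1/6
  x^2: 12 a_4 + 4 a_2 - a_1 = 0  ->  12 a_4 = -4 a_2 + a_1 = 0  ->  a_4 = 0
  x^3: 20 a_5 + 6 a_3 - a_2 = 0  ->  20 a_5 = -6 a_3 + a_2 = 1  ->  a_5 = 1/20
Truncated series: y(x) = -1 - (1/6) x^3 + (1/20) x^5 + O(x^6).

a_0 = -1; a_1 = 0; a_2 = 0; a_3 = -1/6; a_4 = 0; a_5 = 1/20


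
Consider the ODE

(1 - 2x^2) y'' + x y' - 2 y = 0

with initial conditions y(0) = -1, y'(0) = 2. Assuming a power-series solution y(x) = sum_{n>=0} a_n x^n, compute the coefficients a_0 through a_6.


Ansatz: y(x) = sum_{n>=0} a_n x^n, so y'(x) = sum_{n>=1} n a_n x^(n-1) and y''(x) = sum_{n>=2} n(n-1) a_n x^(n-2).
Substitute into P(x) y'' + Q(x) y' + R(x) y = 0 with P(x) = 1 - 2x^2, Q(x) = x, R(x) = -2, and match powers of x.
Initial conditions: a_0 = -1, a_1 = 2.
Setting the coefficient of each power of x to zero and solving order by order (substituting the coefficients already found):
  x^0: 2 a_2 - 2 a_0 = 0  ->  2 a_2 = 2 a_0 = -2  ->  a_2 = -1
  x^1: 6 a_3 - a_1 = 0  ->  6 a_3 = a_1 = 2  ->  a_3 = 1/3
  x^2: 12 a_4 - 4 a_2 = 0  ->  12 a_4 = 4 a_2 = -4  ->  a_4 = -1/3
  x^3: 20 a_5 - 11 a_3 = 0  ->  20 a_5 = 11 a_3 = 11/3  ->  a_5 = 11/60
  x^4: 30 a_6 - 22 a_4 = 0  ->  30 a_6 = 22 a_4 = -22/3  ->  a_6 = -11/45
Truncated series: y(x) = -1 + 2 x - x^2 + (1/3) x^3 - (1/3) x^4 + (11/60) x^5 - (11/45) x^6 + O(x^7).

a_0 = -1; a_1 = 2; a_2 = -1; a_3 = 1/3; a_4 = -1/3; a_5 = 11/60; a_6 = -11/45


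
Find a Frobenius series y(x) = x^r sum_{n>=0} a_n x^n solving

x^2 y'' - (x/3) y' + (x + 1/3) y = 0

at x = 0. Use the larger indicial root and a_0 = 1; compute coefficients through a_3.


Write in Frobenius form y'' + (p(x)/x) y' + (q(x)/x^2) y = 0:
  p(x) = -1/3,  q(x) = x + 1/3.
Indicial equation: r(r-1) + (-1/3) r + (1/3) = 0 -> roots r_1 = 1, r_2 = 1/3.
Take r = r_1 = 1. Let y(x) = x^r sum_{n>=0} a_n x^n with a_0 = 1.
Substitute y = x^r sum a_n x^n and match x^{r+n}. The recurrence is
  D(n) a_n + 1 a_{n-1} = 0,  where D(n) = (r+n)(r+n-1) + (-1/3)(r+n) + (1/3).
  a_n = -1 / D(n) * a_{n-1}.
Since the indicial polynomial factors as (r - r_1)(r - r_2), D(n) = (r_1 + n - r_1)(r_1 + n - r_2) = n(n + 2/3).
Evaluating step by step (a_0 = 1):
  n = 1: D(1) = 1(1 + 2/3) = 5/3; numerator = -1(1) = -1; a_1 = (-1)/(5/3) = -3/5
  n = 2: D(2) = 2(2 + 2/3) = 16/3; numerator = -1(-3/5) = 3/5; a_2 = (3/5)/(16/3) = 9/80
  n = 3: D(3) = 3(3 + 2/3) = 11; numerator = -1(9/80) = -9/80; a_3 = (-9/80)/(11) = -9/880

r = 1; a_0 = 1; a_1 = -3/5; a_2 = 9/80; a_3 = -9/880


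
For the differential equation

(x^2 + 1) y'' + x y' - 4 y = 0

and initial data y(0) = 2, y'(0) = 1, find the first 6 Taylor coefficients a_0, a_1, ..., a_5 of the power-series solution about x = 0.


Ansatz: y(x) = sum_{n>=0} a_n x^n, so y'(x) = sum_{n>=1} n a_n x^(n-1) and y''(x) = sum_{n>=2} n(n-1) a_n x^(n-2).
Substitute into P(x) y'' + Q(x) y' + R(x) y = 0 with P(x) = x^2 + 1, Q(x) = x, R(x) = -4, and match powers of x.
Initial conditions: a_0 = 2, a_1 = 1.
Setting the coefficient of each power of x to zero and solving order by order (substituting the coefficients already found):
  x^0: 2 a_2 - 4 a_0 = 0  ->  2 a_2 = 4 a_0 = 8  ->  a_2 = 4
  x^1: 6 a_3 - 3 a_1 = 0  ->  6 a_3 = 3 a_1 = 3  ->  a_3 = 1/2
  x^2: 12 a_4 = 0  ->  a_4 = 0
  x^3: 20 a_5 + 5 a_3 = 0  ->  20 a_5 = -5 a_3 = -5/2  ->  a_5 = -1/8
Truncated series: y(x) = 2 + x + 4 x^2 + (1/2) x^3 - (1/8) x^5 + O(x^6).

a_0 = 2; a_1 = 1; a_2 = 4; a_3 = 1/2; a_4 = 0; a_5 = -1/8


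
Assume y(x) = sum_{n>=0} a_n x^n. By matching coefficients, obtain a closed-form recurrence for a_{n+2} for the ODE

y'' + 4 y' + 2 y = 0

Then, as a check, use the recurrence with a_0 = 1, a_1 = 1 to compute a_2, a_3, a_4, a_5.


Substitute y = sum_n a_n x^n.
y''(x) has coefficient (n+2)(n+1) a_{n+2} at x^n;
4 y'(x) has coefficient 4 (n+1) a_{n+1} at x^n;
2 y(x) has coefficient 2 a_n at x^n.
Matching x^n: (n+2)(n+1) a_{n+2} + 4 (n+1) a_{n+1} + 2 a_n = 0.
Thus a_{n+2} = [-4 (n+1) a_{n+1} - 2 a_n] / ((n+1)(n+2)).

Check with a_0 = 1, a_1 = 1 (apply the recurrence for n = 0, 1, 2, 3): a_0 = 1, a_1 = 1, a_2 = -3, a_3 = 11/3, a_4 = -19/6, a_5 = 13/6.

a_(n+2) = [-4 (n+1) a_(n+1) - 2 a_n] / ((n+1)(n+2)); check: a_0 = 1, a_1 = 1, a_2 = -3, a_3 = 11/3, a_4 = -19/6, a_5 = 13/6


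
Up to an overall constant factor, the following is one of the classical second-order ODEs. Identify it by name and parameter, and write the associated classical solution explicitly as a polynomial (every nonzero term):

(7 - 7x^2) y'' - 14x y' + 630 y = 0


All three coefficients share the factor 7; dividing through by 7 gives  (1 - x^2) y'' - 2x y' + 90 y = 0.
This matches the Legendre equation (1 - x^2) y'' - 2x y' + n(n+1) y = 0 (note the -2x y' term) with n(n+1) = 90, so n = 9; the polynomial solution is P_9(x).
With y = sum_k a_k x^k, matching x^k gives (k+2)(k+1) a_{k+2} = [k(k+1) - n(n+1)] a_k = (k - 9)(k + 10) a_k. The right side vanishes at k = 9, so the series with the parity of 9 terminates at degree 9.
Standard normalization (P_n(1) = 1): leading coefficient (2n)!/(2^n (n!)^2) = 6402373705728000/(512*131681894400) = 12155/128, so a_9 = 12155/128. Work downward with a_k = (k+1)(k+2) a_{k+2} / ((k - 9)(k + 10)):
  a_7 = (8)(9)(12155/128) / ((7 - 9)(7 + 10)) = (109395/16)/(-34) = -6435/32
  a_5 = (6)(7)(-6435/32) / ((5 - 9)(5 + 10)) = (-135135/16)/(-60) = 9009/64
  a_3 = (4)(5)(9009/64) / ((3 - 9)(3 + 10)) = (45045/16)/(-78) = -1155/32
  a_1 = (2)(3)(-1155/32) / ((1 - 9)(1 + 10)) = (-3465/16)/(-88) = 315/128
Hence P_9(x) = 12155 x^9/128 - 6435 x^7/32 + 9009 x^5/64 - 1155 x^3/32 + 315 x/128.

P_9(x); series = 12155 x^9/128 - 6435 x^7/32 + 9009 x^5/64 - 1155 x^3/32 + 315 x/128


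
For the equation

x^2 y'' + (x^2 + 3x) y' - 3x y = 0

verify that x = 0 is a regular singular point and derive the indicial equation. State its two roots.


Divide by x^2 to reach normal form y'' + P_1(x) y' + P_2(x) y = 0 with P_1(x) = 1 + 3/x and P_2(x) = -3/x.
x = 0 is a singular point because the y'-coefficient 1 + 3/x has a pole at x = 0 and the y-coefficient -3/x has a pole at x = 0.
It is a regular singular point because x P_1(x) = p(x) = x + 3 and x^2 P_2(x) = q(x) = -3x are polynomials, hence analytic at x = 0.
p(0) = 3,  q(0) = 0.
Indicial equation: r(r-1) + p(0) r + q(0) = 0, i.e. r^2 + (p(0) - 1) r + q(0) = 0, i.e. r^2 + 2 r = 0.
Discriminant: (2)^2 - 4(0) = 4, so r = (-2 ± 2)/2.
Solving: r_1 = 0, r_2 = -2.

indicial: r^2 + 2 r = 0; roots r_1 = 0, r_2 = -2


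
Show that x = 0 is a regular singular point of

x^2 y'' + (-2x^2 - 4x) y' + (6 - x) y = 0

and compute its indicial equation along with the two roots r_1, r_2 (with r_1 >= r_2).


Divide by x^2 to reach normal form y'' + P_1(x) y' + P_2(x) y = 0 with P_1(x) = -2 - 4/x and P_2(x) = -1/x + 6/x^2.
x = 0 is a singular point because the y'-coefficient -2 - 4/x has a pole at x = 0 and the y-coefficient -1/x + 6/x^2 has a pole at x = 0.
It is a regular singular point because x P_1(x) = p(x) = -2x - 4 and x^2 P_2(x) = q(x) = 6 - x are polynomials, hence analytic at x = 0.
p(0) = -4,  q(0) = 6.
Indicial equation: r(r-1) + p(0) r + q(0) = 0, i.e. r^2 + (p(0) - 1) r + q(0) = 0, i.e. r^2 - 5 r + 6 = 0.
Discriminant: (-5)^2 - 4(6) = 1, so r = (5 ± 1)/2.
Solving: r_1 = 3, r_2 = 2.

indicial: r^2 - 5 r + 6 = 0; roots r_1 = 3, r_2 = 2


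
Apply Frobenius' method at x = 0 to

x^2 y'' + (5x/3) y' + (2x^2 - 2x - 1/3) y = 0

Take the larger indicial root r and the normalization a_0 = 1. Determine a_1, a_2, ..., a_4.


Write in Frobenius form y'' + (p(x)/x) y' + (q(x)/x^2) y = 0:
  p(x) = 5/3,  q(x) = 2x^2 - 2x - 1/3.
Indicial equation: r(r-1) + (5/3) r + (-1/3) = 0 -> roots r_1 = 1/3, r_2 = -1.
Take r = r_1 = 1/3. Let y(x) = x^r sum_{n>=0} a_n x^n with a_0 = 1.
Substitute y = x^r sum a_n x^n and match x^{r+n}. The recurrence is
  D(n) a_n - 2 a_{n-1} + 2 a_{n-2} = 0,  where D(n) = (r+n)(r+n-1) + (5/3)(r+n) + (-1/3).
  a_n = [2 a_{n-1} - 2 a_{n-2}] / D(n).
Since the indicial polynomial factors as (r - r_1)(r - r_2), D(n) = (r_1 + n - r_1)(r_1 + n - r_2) = n(n + 4/3).
Evaluating step by step (a_0 = 1):
  n = 1: D(1) = 1(1 + 4/3) = 7/3; numerator = 2(1) = 2; a_1 = (2)/(7/3) = 6/7
  n = 2: D(2) = 2(2 + 4/3) = 20/3; numerator = 2(6/7) - 2(1) = -2/7; a_2 = (-2/7)/(20/3) = -3/70
  n = 3: D(3) = 3(3 + 4/3) = 13; numerator = 2(-3/70) - 2(6/7) = -9/5; a_3 = (-9/5)/(13) = -9/65
  n = 4: D(4) = 4(4 + 4/3) = 64/3; numerator = 2(-9/65) - 2(-3/70) = -87/455; a_4 = (-87/455)/(64/3) = -261/29120

r = 1/3; a_0 = 1; a_1 = 6/7; a_2 = -3/70; a_3 = -9/65; a_4 = -261/29120


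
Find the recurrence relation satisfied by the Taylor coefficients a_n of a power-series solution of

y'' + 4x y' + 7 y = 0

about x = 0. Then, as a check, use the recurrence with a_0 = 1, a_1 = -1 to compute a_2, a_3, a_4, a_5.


Substitute y = sum_n a_n x^n.
y''(x) has coefficient (n+2)(n+1) a_{n+2} at x^n;
4 x y'(x) has coefficient 4 n a_n at x^n (shift);
7 y(x) has coefficient 7 a_n at x^n.
Matching x^n: (n+2)(n+1) a_{n+2} + (4n + 7) a_n = 0.
Thus a_{n+2} = (-4n - 7) / ((n+1)(n+2)) * a_n.

Check with a_0 = 1, a_1 = -1 (apply the recurrence for n = 0, 1, 2, 3): a_0 = 1, a_1 = -1, a_2 = -7/2, a_3 = 11/6, a_4 = 35/8, a_5 = -209/120.

a_(n+2) = (-4n - 7) / ((n+1)(n+2)) * a_n; check: a_0 = 1, a_1 = -1, a_2 = -7/2, a_3 = 11/6, a_4 = 35/8, a_5 = -209/120


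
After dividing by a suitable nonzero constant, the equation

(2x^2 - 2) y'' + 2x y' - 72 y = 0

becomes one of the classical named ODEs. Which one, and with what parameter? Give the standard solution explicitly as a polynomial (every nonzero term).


All three coefficients share the factor -2; dividing through by -2 gives  (1 - x^2) y'' - x y' + 36 y = 0.
This matches the Chebyshev equation (1 - x^2) y'' - x y' + n^2 y = 0 (note the -x y' term, not -2x y') with n^2 = 36, so n = 6; the polynomial solution is T_6(x).
With y = sum_k a_k x^k, matching x^k gives (k+2)(k+1) a_{k+2} = (k^2 - n^2) a_k = (k - 6)(k + 6) a_k. The right side vanishes at k = 6, so the series with the parity of 6 terminates at degree 6.
Standard normalization: leading coefficient of T_n is 2^(n-1), so a_6 = 2^5 = 32. Work downward with a_k = (k+1)(k+2) a_{k+2} / ((k - 6)(k + 6)):
  a_4 = (5)(6)(32) / ((4 - 6)(4 + 6)) = 960/(-20) = -48
  a_2 = (3)(4)(-48) / ((2 - 6)(2 + 6)) = -576/(-32) = 18
  a_0 = (1)(2)(18) / ((0 - 6)(0 + 6)) = 36/(-36) = -1
Hence T_6(x) = 32 x^6 - 48 x^4 + 18 x^2 - 1.

T_6(x); series = 32 x^6 - 48 x^4 + 18 x^2 - 1


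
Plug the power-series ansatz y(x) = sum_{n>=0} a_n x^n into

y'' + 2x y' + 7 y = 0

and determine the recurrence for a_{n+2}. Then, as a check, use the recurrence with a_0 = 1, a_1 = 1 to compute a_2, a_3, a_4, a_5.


Substitute y = sum_n a_n x^n.
y''(x) has coefficient (n+2)(n+1) a_{n+2} at x^n;
2 x y'(x) has coefficient 2 n a_n at x^n (shift);
7 y(x) has coefficient 7 a_n at x^n.
Matching x^n: (n+2)(n+1) a_{n+2} + (2n + 7) a_n = 0.
Thus a_{n+2} = (-2n - 7) / ((n+1)(n+2)) * a_n.

Check with a_0 = 1, a_1 = 1 (apply the recurrence for n = 0, 1, 2, 3): a_0 = 1, a_1 = 1, a_2 = -7/2, a_3 = -3/2, a_4 = 77/24, a_5 = 39/40.

a_(n+2) = (-2n - 7) / ((n+1)(n+2)) * a_n; check: a_0 = 1, a_1 = 1, a_2 = -7/2, a_3 = -3/2, a_4 = 77/24, a_5 = 39/40


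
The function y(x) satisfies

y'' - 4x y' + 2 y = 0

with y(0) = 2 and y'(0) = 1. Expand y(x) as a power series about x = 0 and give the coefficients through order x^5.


Ansatz: y(x) = sum_{n>=0} a_n x^n, so y'(x) = sum_{n>=1} n a_n x^(n-1) and y''(x) = sum_{n>=2} n(n-1) a_n x^(n-2).
Substitute into P(x) y'' + Q(x) y' + R(x) y = 0 with P(x) = 1, Q(x) = -4x, R(x) = 2, and match powers of x.
Initial conditions: a_0 = 2, a_1 = 1.
Setting the coefficient of each power of x to zero and solving order by order (substituting the coefficients already found):
  x^0: 2 a_2 + 2 a_0 = 0  ->  2 a_2 = -2 a_0 = -4  ->  a_2 = -2
  x^1: 6 a_3 - 2 a_1 = 0  ->  6 a_3 = 2 a_1 = 2  ->  a_3 = 1/3
  x^2: 12 a_4 - 6 a_2 = 0  ->  12 a_4 = 6 a_2 = -12  ->  a_4 = -1
  x^3: 20 a_5 - 10 a_3 = 0  ->  20 a_5 = 10 a_3 = 10/3  ->  a_5 = 1/6
Truncated series: y(x) = 2 + x - 2 x^2 + (1/3) x^3 - x^4 + (1/6) x^5 + O(x^6).

a_0 = 2; a_1 = 1; a_2 = -2; a_3 = 1/3; a_4 = -1; a_5 = 1/6


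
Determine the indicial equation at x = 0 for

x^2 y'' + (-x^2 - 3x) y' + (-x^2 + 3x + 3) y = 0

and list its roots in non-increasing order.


Divide by x^2 to reach normal form y'' + P_1(x) y' + P_2(x) y = 0 with P_1(x) = -1 - 3/x and P_2(x) = -1 + 3/x + 3/x^2.
x = 0 is a singular point because the y'-coefficient -1 - 3/x has a pole at x = 0 and the y-coefficient -1 + 3/x + 3/x^2 has a pole at x = 0.
It is a regular singular point because x P_1(x) = p(x) = -x - 3 and x^2 P_2(x) = q(x) = -x^2 + 3x + 3 are polynomials, hence analytic at x = 0.
p(0) = -3,  q(0) = 3.
Indicial equation: r(r-1) + p(0) r + q(0) = 0, i.e. r^2 + (p(0) - 1) r + q(0) = 0, i.e. r^2 - 4 r + 3 = 0.
Discriminant: (-4)^2 - 4(3) = 4, so r = (4 ± 2)/2.
Solving: r_1 = 3, r_2 = 1.

indicial: r^2 - 4 r + 3 = 0; roots r_1 = 3, r_2 = 1


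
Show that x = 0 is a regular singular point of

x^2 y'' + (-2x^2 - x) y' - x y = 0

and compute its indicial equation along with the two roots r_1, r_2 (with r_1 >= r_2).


Divide by x^2 to reach normal form y'' + P_1(x) y' + P_2(x) y = 0 with P_1(x) = -2 - 1/x and P_2(x) = -1/x.
x = 0 is a singular point because the y'-coefficient -2 - 1/x has a pole at x = 0 and the y-coefficient -1/x has a pole at x = 0.
It is a regular singular point because x P_1(x) = p(x) = -2x - 1 and x^2 P_2(x) = q(x) = -x are polynomials, hence analytic at x = 0.
p(0) = -1,  q(0) = 0.
Indicial equation: r(r-1) + p(0) r + q(0) = 0, i.e. r^2 + (p(0) - 1) r + q(0) = 0, i.e. r^2 - 2 r = 0.
Discriminant: (-2)^2 - 4(0) = 4, so r = (2 ± 2)/2.
Solving: r_1 = 2, r_2 = 0.

indicial: r^2 - 2 r = 0; roots r_1 = 2, r_2 = 0


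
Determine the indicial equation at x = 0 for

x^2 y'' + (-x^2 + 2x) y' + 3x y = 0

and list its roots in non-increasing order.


Divide by x^2 to reach normal form y'' + P_1(x) y' + P_2(x) y = 0 with P_1(x) = -1 + 2/x and P_2(x) = 3/x.
x = 0 is a singular point because the y'-coefficient -1 + 2/x has a pole at x = 0 and the y-coefficient 3/x has a pole at x = 0.
It is a regular singular point because x P_1(x) = p(x) = 2 - x and x^2 P_2(x) = q(x) = 3x are polynomials, hence analytic at x = 0.
p(0) = 2,  q(0) = 0.
Indicial equation: r(r-1) + p(0) r + q(0) = 0, i.e. r^2 + (p(0) - 1) r + q(0) = 0, i.e. r^2 + 1 r = 0.
Discriminant: (1)^2 - 4(0) = 1, so r = (-1 ± 1)/2.
Solving: r_1 = 0, r_2 = -1.

indicial: r^2 + 1 r = 0; roots r_1 = 0, r_2 = -1


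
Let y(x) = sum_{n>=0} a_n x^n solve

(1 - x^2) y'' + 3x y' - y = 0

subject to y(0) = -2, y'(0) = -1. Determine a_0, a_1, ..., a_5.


Ansatz: y(x) = sum_{n>=0} a_n x^n, so y'(x) = sum_{n>=1} n a_n x^(n-1) and y''(x) = sum_{n>=2} n(n-1) a_n x^(n-2).
Substitute into P(x) y'' + Q(x) y' + R(x) y = 0 with P(x) = 1 - x^2, Q(x) = 3x, R(x) = -1, and match powers of x.
Initial conditions: a_0 = -2, a_1 = -1.
Setting the coefficient of each power of x to zero and solving order by order (substituting the coefficients already found):
  x^0: 2 a_2 - a_0 = 0  ->  2 a_2 = a_0 = -2  ->  a_2 = -1
  x^1: 6 a_3 + 2 a_1 = 0  ->  6 a_3 = -2 a_1 = 2  ->  a_3 = 1/3
  x^2: 12 a_4 + 3 a_2 = 0  ->  12 a_4 = -3 a_2 = 3  ->  a_4 = 1/4
  x^3: 20 a_5 + 2 a_3 = 0  ->  20 a_5 = -2 a_3 = -2/3  ->  a_5 = -1/30
Truncated series: y(x) = -2 - x - x^2 + (1/3) x^3 + (1/4) x^4 - (1/30) x^5 + O(x^6).

a_0 = -2; a_1 = -1; a_2 = -1; a_3 = 1/3; a_4 = 1/4; a_5 = -1/30


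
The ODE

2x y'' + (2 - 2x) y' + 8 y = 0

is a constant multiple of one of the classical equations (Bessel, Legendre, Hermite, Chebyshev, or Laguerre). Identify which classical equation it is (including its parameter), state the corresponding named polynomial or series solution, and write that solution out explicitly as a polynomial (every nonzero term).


All three coefficients share the factor 2; dividing through by 2 gives  x y'' + (1 - x) y' + 4 y = 0.
This matches the Laguerre equation x y'' + (1 - x) y' + n y = 0 with n = 4; the polynomial solution is L_4(x).
With y = sum_k a_k x^k, matching x^k gives (k+1)k a_{k+1} + (k+1) a_{k+1} - k a_k + n a_k = 0, i.e. (k+1)^2 a_{k+1} = (k - n) a_k = (k - 4) a_k. The right side vanishes at k = 4, so the series terminates at degree 4.
Standard normalization L_n(0) = 1 gives a_0 = 1. Work upward with a_{k+1} = (k - 4) a_k / (k+1)^2:
  a_1 = (0 - 4)(1) / 1^2 = -4/1 = -4
  a_2 = (1 - 4)(-4) / 2^2 = 12/4 = 3
  a_3 = (2 - 4)(3) / 3^2 = -6/9 = -2/3
  a_4 = (3 - 4)(-2/3) / 4^2 = (2/3)/16 = 1/24
Hence L_4(x) = x^4/24 - 2 x^3/3 + 3 x^2 - 4 x + 1.

L_4(x); series = x^4/24 - 2 x^3/3 + 3 x^2 - 4 x + 1
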